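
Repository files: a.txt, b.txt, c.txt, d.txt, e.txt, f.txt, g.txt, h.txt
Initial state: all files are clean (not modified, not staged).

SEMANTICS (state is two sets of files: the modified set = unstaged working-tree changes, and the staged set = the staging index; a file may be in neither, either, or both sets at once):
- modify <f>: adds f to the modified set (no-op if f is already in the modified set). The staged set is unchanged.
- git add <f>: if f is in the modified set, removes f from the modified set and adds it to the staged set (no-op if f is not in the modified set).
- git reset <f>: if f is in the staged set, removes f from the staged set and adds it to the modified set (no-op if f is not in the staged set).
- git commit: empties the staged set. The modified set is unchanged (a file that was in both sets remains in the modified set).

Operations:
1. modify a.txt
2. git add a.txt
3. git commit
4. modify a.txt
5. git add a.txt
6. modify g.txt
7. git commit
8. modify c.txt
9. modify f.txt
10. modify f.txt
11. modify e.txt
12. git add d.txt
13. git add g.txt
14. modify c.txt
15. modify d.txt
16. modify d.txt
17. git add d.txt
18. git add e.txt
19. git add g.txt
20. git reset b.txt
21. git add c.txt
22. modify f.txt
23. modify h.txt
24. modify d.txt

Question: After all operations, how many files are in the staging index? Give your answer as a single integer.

Answer: 4

Derivation:
After op 1 (modify a.txt): modified={a.txt} staged={none}
After op 2 (git add a.txt): modified={none} staged={a.txt}
After op 3 (git commit): modified={none} staged={none}
After op 4 (modify a.txt): modified={a.txt} staged={none}
After op 5 (git add a.txt): modified={none} staged={a.txt}
After op 6 (modify g.txt): modified={g.txt} staged={a.txt}
After op 7 (git commit): modified={g.txt} staged={none}
After op 8 (modify c.txt): modified={c.txt, g.txt} staged={none}
After op 9 (modify f.txt): modified={c.txt, f.txt, g.txt} staged={none}
After op 10 (modify f.txt): modified={c.txt, f.txt, g.txt} staged={none}
After op 11 (modify e.txt): modified={c.txt, e.txt, f.txt, g.txt} staged={none}
After op 12 (git add d.txt): modified={c.txt, e.txt, f.txt, g.txt} staged={none}
After op 13 (git add g.txt): modified={c.txt, e.txt, f.txt} staged={g.txt}
After op 14 (modify c.txt): modified={c.txt, e.txt, f.txt} staged={g.txt}
After op 15 (modify d.txt): modified={c.txt, d.txt, e.txt, f.txt} staged={g.txt}
After op 16 (modify d.txt): modified={c.txt, d.txt, e.txt, f.txt} staged={g.txt}
After op 17 (git add d.txt): modified={c.txt, e.txt, f.txt} staged={d.txt, g.txt}
After op 18 (git add e.txt): modified={c.txt, f.txt} staged={d.txt, e.txt, g.txt}
After op 19 (git add g.txt): modified={c.txt, f.txt} staged={d.txt, e.txt, g.txt}
After op 20 (git reset b.txt): modified={c.txt, f.txt} staged={d.txt, e.txt, g.txt}
After op 21 (git add c.txt): modified={f.txt} staged={c.txt, d.txt, e.txt, g.txt}
After op 22 (modify f.txt): modified={f.txt} staged={c.txt, d.txt, e.txt, g.txt}
After op 23 (modify h.txt): modified={f.txt, h.txt} staged={c.txt, d.txt, e.txt, g.txt}
After op 24 (modify d.txt): modified={d.txt, f.txt, h.txt} staged={c.txt, d.txt, e.txt, g.txt}
Final staged set: {c.txt, d.txt, e.txt, g.txt} -> count=4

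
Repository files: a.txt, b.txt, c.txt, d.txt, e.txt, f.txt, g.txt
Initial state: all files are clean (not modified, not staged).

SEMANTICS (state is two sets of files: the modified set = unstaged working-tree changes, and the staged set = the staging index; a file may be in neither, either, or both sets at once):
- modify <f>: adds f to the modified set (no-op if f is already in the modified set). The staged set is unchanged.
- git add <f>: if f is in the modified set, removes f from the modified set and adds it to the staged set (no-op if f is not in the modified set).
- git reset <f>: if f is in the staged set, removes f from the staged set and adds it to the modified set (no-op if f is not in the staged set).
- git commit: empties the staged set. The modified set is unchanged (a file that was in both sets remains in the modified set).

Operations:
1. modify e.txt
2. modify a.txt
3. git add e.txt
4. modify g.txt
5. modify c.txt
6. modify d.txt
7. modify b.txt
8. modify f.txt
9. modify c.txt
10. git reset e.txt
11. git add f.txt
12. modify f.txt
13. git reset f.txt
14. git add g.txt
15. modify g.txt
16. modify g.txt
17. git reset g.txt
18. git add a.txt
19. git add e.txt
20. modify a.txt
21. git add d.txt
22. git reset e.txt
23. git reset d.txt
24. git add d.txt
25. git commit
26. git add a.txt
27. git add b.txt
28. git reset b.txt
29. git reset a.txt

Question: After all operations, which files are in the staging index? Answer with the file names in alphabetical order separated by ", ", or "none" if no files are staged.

After op 1 (modify e.txt): modified={e.txt} staged={none}
After op 2 (modify a.txt): modified={a.txt, e.txt} staged={none}
After op 3 (git add e.txt): modified={a.txt} staged={e.txt}
After op 4 (modify g.txt): modified={a.txt, g.txt} staged={e.txt}
After op 5 (modify c.txt): modified={a.txt, c.txt, g.txt} staged={e.txt}
After op 6 (modify d.txt): modified={a.txt, c.txt, d.txt, g.txt} staged={e.txt}
After op 7 (modify b.txt): modified={a.txt, b.txt, c.txt, d.txt, g.txt} staged={e.txt}
After op 8 (modify f.txt): modified={a.txt, b.txt, c.txt, d.txt, f.txt, g.txt} staged={e.txt}
After op 9 (modify c.txt): modified={a.txt, b.txt, c.txt, d.txt, f.txt, g.txt} staged={e.txt}
After op 10 (git reset e.txt): modified={a.txt, b.txt, c.txt, d.txt, e.txt, f.txt, g.txt} staged={none}
After op 11 (git add f.txt): modified={a.txt, b.txt, c.txt, d.txt, e.txt, g.txt} staged={f.txt}
After op 12 (modify f.txt): modified={a.txt, b.txt, c.txt, d.txt, e.txt, f.txt, g.txt} staged={f.txt}
After op 13 (git reset f.txt): modified={a.txt, b.txt, c.txt, d.txt, e.txt, f.txt, g.txt} staged={none}
After op 14 (git add g.txt): modified={a.txt, b.txt, c.txt, d.txt, e.txt, f.txt} staged={g.txt}
After op 15 (modify g.txt): modified={a.txt, b.txt, c.txt, d.txt, e.txt, f.txt, g.txt} staged={g.txt}
After op 16 (modify g.txt): modified={a.txt, b.txt, c.txt, d.txt, e.txt, f.txt, g.txt} staged={g.txt}
After op 17 (git reset g.txt): modified={a.txt, b.txt, c.txt, d.txt, e.txt, f.txt, g.txt} staged={none}
After op 18 (git add a.txt): modified={b.txt, c.txt, d.txt, e.txt, f.txt, g.txt} staged={a.txt}
After op 19 (git add e.txt): modified={b.txt, c.txt, d.txt, f.txt, g.txt} staged={a.txt, e.txt}
After op 20 (modify a.txt): modified={a.txt, b.txt, c.txt, d.txt, f.txt, g.txt} staged={a.txt, e.txt}
After op 21 (git add d.txt): modified={a.txt, b.txt, c.txt, f.txt, g.txt} staged={a.txt, d.txt, e.txt}
After op 22 (git reset e.txt): modified={a.txt, b.txt, c.txt, e.txt, f.txt, g.txt} staged={a.txt, d.txt}
After op 23 (git reset d.txt): modified={a.txt, b.txt, c.txt, d.txt, e.txt, f.txt, g.txt} staged={a.txt}
After op 24 (git add d.txt): modified={a.txt, b.txt, c.txt, e.txt, f.txt, g.txt} staged={a.txt, d.txt}
After op 25 (git commit): modified={a.txt, b.txt, c.txt, e.txt, f.txt, g.txt} staged={none}
After op 26 (git add a.txt): modified={b.txt, c.txt, e.txt, f.txt, g.txt} staged={a.txt}
After op 27 (git add b.txt): modified={c.txt, e.txt, f.txt, g.txt} staged={a.txt, b.txt}
After op 28 (git reset b.txt): modified={b.txt, c.txt, e.txt, f.txt, g.txt} staged={a.txt}
After op 29 (git reset a.txt): modified={a.txt, b.txt, c.txt, e.txt, f.txt, g.txt} staged={none}

Answer: none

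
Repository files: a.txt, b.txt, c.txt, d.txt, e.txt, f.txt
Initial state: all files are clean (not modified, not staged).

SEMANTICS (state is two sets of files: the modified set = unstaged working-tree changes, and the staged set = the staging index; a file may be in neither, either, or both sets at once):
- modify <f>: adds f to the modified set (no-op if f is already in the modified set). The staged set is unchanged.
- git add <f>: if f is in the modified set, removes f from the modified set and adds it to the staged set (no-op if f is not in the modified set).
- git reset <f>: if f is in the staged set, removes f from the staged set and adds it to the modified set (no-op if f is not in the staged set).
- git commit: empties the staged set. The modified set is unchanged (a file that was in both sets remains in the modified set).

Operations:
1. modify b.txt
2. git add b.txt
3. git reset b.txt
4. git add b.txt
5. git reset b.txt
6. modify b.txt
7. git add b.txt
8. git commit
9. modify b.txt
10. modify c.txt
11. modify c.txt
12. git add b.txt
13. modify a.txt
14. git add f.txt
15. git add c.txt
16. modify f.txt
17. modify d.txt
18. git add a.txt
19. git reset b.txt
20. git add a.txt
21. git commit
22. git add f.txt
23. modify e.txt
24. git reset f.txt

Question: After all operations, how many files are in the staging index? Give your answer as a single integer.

Answer: 0

Derivation:
After op 1 (modify b.txt): modified={b.txt} staged={none}
After op 2 (git add b.txt): modified={none} staged={b.txt}
After op 3 (git reset b.txt): modified={b.txt} staged={none}
After op 4 (git add b.txt): modified={none} staged={b.txt}
After op 5 (git reset b.txt): modified={b.txt} staged={none}
After op 6 (modify b.txt): modified={b.txt} staged={none}
After op 7 (git add b.txt): modified={none} staged={b.txt}
After op 8 (git commit): modified={none} staged={none}
After op 9 (modify b.txt): modified={b.txt} staged={none}
After op 10 (modify c.txt): modified={b.txt, c.txt} staged={none}
After op 11 (modify c.txt): modified={b.txt, c.txt} staged={none}
After op 12 (git add b.txt): modified={c.txt} staged={b.txt}
After op 13 (modify a.txt): modified={a.txt, c.txt} staged={b.txt}
After op 14 (git add f.txt): modified={a.txt, c.txt} staged={b.txt}
After op 15 (git add c.txt): modified={a.txt} staged={b.txt, c.txt}
After op 16 (modify f.txt): modified={a.txt, f.txt} staged={b.txt, c.txt}
After op 17 (modify d.txt): modified={a.txt, d.txt, f.txt} staged={b.txt, c.txt}
After op 18 (git add a.txt): modified={d.txt, f.txt} staged={a.txt, b.txt, c.txt}
After op 19 (git reset b.txt): modified={b.txt, d.txt, f.txt} staged={a.txt, c.txt}
After op 20 (git add a.txt): modified={b.txt, d.txt, f.txt} staged={a.txt, c.txt}
After op 21 (git commit): modified={b.txt, d.txt, f.txt} staged={none}
After op 22 (git add f.txt): modified={b.txt, d.txt} staged={f.txt}
After op 23 (modify e.txt): modified={b.txt, d.txt, e.txt} staged={f.txt}
After op 24 (git reset f.txt): modified={b.txt, d.txt, e.txt, f.txt} staged={none}
Final staged set: {none} -> count=0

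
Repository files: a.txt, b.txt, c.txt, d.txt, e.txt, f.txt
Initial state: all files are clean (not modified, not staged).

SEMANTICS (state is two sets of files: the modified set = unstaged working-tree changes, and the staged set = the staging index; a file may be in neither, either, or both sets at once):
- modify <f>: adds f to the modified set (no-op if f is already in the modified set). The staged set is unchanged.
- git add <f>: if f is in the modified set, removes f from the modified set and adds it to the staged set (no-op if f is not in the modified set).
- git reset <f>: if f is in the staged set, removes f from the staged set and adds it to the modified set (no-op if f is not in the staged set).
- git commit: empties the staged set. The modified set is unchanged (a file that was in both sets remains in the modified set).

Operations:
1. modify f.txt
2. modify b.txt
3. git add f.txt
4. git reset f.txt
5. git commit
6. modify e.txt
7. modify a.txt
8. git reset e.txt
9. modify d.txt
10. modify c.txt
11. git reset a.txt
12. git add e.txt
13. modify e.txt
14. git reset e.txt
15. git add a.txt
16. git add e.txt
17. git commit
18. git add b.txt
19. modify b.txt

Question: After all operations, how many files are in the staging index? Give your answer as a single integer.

After op 1 (modify f.txt): modified={f.txt} staged={none}
After op 2 (modify b.txt): modified={b.txt, f.txt} staged={none}
After op 3 (git add f.txt): modified={b.txt} staged={f.txt}
After op 4 (git reset f.txt): modified={b.txt, f.txt} staged={none}
After op 5 (git commit): modified={b.txt, f.txt} staged={none}
After op 6 (modify e.txt): modified={b.txt, e.txt, f.txt} staged={none}
After op 7 (modify a.txt): modified={a.txt, b.txt, e.txt, f.txt} staged={none}
After op 8 (git reset e.txt): modified={a.txt, b.txt, e.txt, f.txt} staged={none}
After op 9 (modify d.txt): modified={a.txt, b.txt, d.txt, e.txt, f.txt} staged={none}
After op 10 (modify c.txt): modified={a.txt, b.txt, c.txt, d.txt, e.txt, f.txt} staged={none}
After op 11 (git reset a.txt): modified={a.txt, b.txt, c.txt, d.txt, e.txt, f.txt} staged={none}
After op 12 (git add e.txt): modified={a.txt, b.txt, c.txt, d.txt, f.txt} staged={e.txt}
After op 13 (modify e.txt): modified={a.txt, b.txt, c.txt, d.txt, e.txt, f.txt} staged={e.txt}
After op 14 (git reset e.txt): modified={a.txt, b.txt, c.txt, d.txt, e.txt, f.txt} staged={none}
After op 15 (git add a.txt): modified={b.txt, c.txt, d.txt, e.txt, f.txt} staged={a.txt}
After op 16 (git add e.txt): modified={b.txt, c.txt, d.txt, f.txt} staged={a.txt, e.txt}
After op 17 (git commit): modified={b.txt, c.txt, d.txt, f.txt} staged={none}
After op 18 (git add b.txt): modified={c.txt, d.txt, f.txt} staged={b.txt}
After op 19 (modify b.txt): modified={b.txt, c.txt, d.txt, f.txt} staged={b.txt}
Final staged set: {b.txt} -> count=1

Answer: 1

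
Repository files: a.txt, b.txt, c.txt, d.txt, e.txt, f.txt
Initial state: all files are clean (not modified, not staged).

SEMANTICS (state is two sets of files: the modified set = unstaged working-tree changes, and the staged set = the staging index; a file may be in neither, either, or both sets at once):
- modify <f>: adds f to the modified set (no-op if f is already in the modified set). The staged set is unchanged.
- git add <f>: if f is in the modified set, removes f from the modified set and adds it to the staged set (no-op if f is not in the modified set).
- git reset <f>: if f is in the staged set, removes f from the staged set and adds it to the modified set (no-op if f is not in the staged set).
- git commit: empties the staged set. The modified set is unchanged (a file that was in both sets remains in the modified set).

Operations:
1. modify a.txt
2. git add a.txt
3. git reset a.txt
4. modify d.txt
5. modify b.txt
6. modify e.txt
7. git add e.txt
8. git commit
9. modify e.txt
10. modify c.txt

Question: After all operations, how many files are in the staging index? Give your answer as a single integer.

Answer: 0

Derivation:
After op 1 (modify a.txt): modified={a.txt} staged={none}
After op 2 (git add a.txt): modified={none} staged={a.txt}
After op 3 (git reset a.txt): modified={a.txt} staged={none}
After op 4 (modify d.txt): modified={a.txt, d.txt} staged={none}
After op 5 (modify b.txt): modified={a.txt, b.txt, d.txt} staged={none}
After op 6 (modify e.txt): modified={a.txt, b.txt, d.txt, e.txt} staged={none}
After op 7 (git add e.txt): modified={a.txt, b.txt, d.txt} staged={e.txt}
After op 8 (git commit): modified={a.txt, b.txt, d.txt} staged={none}
After op 9 (modify e.txt): modified={a.txt, b.txt, d.txt, e.txt} staged={none}
After op 10 (modify c.txt): modified={a.txt, b.txt, c.txt, d.txt, e.txt} staged={none}
Final staged set: {none} -> count=0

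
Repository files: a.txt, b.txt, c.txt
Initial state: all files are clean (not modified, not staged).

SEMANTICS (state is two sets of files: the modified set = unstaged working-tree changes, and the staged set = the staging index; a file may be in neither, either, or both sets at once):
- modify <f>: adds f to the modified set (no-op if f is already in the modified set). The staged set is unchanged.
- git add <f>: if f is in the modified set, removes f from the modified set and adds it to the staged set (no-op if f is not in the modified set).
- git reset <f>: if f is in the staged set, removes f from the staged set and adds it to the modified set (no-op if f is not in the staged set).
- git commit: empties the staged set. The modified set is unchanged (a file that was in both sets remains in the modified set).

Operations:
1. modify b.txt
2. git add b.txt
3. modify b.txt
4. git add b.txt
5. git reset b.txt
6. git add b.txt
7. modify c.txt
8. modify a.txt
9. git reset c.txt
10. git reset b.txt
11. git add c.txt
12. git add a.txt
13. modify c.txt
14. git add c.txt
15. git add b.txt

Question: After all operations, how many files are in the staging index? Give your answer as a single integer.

Answer: 3

Derivation:
After op 1 (modify b.txt): modified={b.txt} staged={none}
After op 2 (git add b.txt): modified={none} staged={b.txt}
After op 3 (modify b.txt): modified={b.txt} staged={b.txt}
After op 4 (git add b.txt): modified={none} staged={b.txt}
After op 5 (git reset b.txt): modified={b.txt} staged={none}
After op 6 (git add b.txt): modified={none} staged={b.txt}
After op 7 (modify c.txt): modified={c.txt} staged={b.txt}
After op 8 (modify a.txt): modified={a.txt, c.txt} staged={b.txt}
After op 9 (git reset c.txt): modified={a.txt, c.txt} staged={b.txt}
After op 10 (git reset b.txt): modified={a.txt, b.txt, c.txt} staged={none}
After op 11 (git add c.txt): modified={a.txt, b.txt} staged={c.txt}
After op 12 (git add a.txt): modified={b.txt} staged={a.txt, c.txt}
After op 13 (modify c.txt): modified={b.txt, c.txt} staged={a.txt, c.txt}
After op 14 (git add c.txt): modified={b.txt} staged={a.txt, c.txt}
After op 15 (git add b.txt): modified={none} staged={a.txt, b.txt, c.txt}
Final staged set: {a.txt, b.txt, c.txt} -> count=3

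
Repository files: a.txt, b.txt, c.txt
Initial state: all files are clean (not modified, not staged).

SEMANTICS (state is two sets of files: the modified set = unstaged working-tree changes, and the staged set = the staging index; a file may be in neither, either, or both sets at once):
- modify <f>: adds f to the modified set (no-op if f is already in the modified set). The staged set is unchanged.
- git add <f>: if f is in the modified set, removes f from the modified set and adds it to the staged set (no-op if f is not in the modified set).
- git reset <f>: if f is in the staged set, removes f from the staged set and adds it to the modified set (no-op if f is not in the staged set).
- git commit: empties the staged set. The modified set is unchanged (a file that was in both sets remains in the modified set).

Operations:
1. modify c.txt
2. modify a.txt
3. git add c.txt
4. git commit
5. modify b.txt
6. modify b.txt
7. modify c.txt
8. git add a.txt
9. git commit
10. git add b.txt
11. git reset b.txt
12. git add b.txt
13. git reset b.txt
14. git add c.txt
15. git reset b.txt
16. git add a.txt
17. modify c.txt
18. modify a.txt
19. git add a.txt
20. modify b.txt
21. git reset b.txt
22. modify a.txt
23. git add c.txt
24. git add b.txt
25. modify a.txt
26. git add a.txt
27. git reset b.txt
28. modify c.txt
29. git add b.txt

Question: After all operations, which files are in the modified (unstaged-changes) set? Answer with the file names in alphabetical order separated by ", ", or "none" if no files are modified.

Answer: c.txt

Derivation:
After op 1 (modify c.txt): modified={c.txt} staged={none}
After op 2 (modify a.txt): modified={a.txt, c.txt} staged={none}
After op 3 (git add c.txt): modified={a.txt} staged={c.txt}
After op 4 (git commit): modified={a.txt} staged={none}
After op 5 (modify b.txt): modified={a.txt, b.txt} staged={none}
After op 6 (modify b.txt): modified={a.txt, b.txt} staged={none}
After op 7 (modify c.txt): modified={a.txt, b.txt, c.txt} staged={none}
After op 8 (git add a.txt): modified={b.txt, c.txt} staged={a.txt}
After op 9 (git commit): modified={b.txt, c.txt} staged={none}
After op 10 (git add b.txt): modified={c.txt} staged={b.txt}
After op 11 (git reset b.txt): modified={b.txt, c.txt} staged={none}
After op 12 (git add b.txt): modified={c.txt} staged={b.txt}
After op 13 (git reset b.txt): modified={b.txt, c.txt} staged={none}
After op 14 (git add c.txt): modified={b.txt} staged={c.txt}
After op 15 (git reset b.txt): modified={b.txt} staged={c.txt}
After op 16 (git add a.txt): modified={b.txt} staged={c.txt}
After op 17 (modify c.txt): modified={b.txt, c.txt} staged={c.txt}
After op 18 (modify a.txt): modified={a.txt, b.txt, c.txt} staged={c.txt}
After op 19 (git add a.txt): modified={b.txt, c.txt} staged={a.txt, c.txt}
After op 20 (modify b.txt): modified={b.txt, c.txt} staged={a.txt, c.txt}
After op 21 (git reset b.txt): modified={b.txt, c.txt} staged={a.txt, c.txt}
After op 22 (modify a.txt): modified={a.txt, b.txt, c.txt} staged={a.txt, c.txt}
After op 23 (git add c.txt): modified={a.txt, b.txt} staged={a.txt, c.txt}
After op 24 (git add b.txt): modified={a.txt} staged={a.txt, b.txt, c.txt}
After op 25 (modify a.txt): modified={a.txt} staged={a.txt, b.txt, c.txt}
After op 26 (git add a.txt): modified={none} staged={a.txt, b.txt, c.txt}
After op 27 (git reset b.txt): modified={b.txt} staged={a.txt, c.txt}
After op 28 (modify c.txt): modified={b.txt, c.txt} staged={a.txt, c.txt}
After op 29 (git add b.txt): modified={c.txt} staged={a.txt, b.txt, c.txt}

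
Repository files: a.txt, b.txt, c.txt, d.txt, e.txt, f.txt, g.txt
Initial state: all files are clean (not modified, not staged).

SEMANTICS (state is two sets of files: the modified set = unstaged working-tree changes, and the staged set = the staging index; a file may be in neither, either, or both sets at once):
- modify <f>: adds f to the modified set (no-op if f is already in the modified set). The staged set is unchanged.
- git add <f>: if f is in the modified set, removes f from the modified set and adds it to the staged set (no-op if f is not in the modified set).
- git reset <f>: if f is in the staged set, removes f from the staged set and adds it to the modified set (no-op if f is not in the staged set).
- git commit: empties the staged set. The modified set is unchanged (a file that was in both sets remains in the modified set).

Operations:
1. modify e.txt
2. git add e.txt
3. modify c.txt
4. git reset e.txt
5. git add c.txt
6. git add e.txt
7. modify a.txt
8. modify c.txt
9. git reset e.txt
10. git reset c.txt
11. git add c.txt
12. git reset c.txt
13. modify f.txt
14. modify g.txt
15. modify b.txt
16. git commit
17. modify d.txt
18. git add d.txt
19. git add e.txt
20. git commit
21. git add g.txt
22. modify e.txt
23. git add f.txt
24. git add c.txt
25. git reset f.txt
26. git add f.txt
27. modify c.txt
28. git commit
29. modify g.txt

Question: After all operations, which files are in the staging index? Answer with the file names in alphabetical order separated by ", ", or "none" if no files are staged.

After op 1 (modify e.txt): modified={e.txt} staged={none}
After op 2 (git add e.txt): modified={none} staged={e.txt}
After op 3 (modify c.txt): modified={c.txt} staged={e.txt}
After op 4 (git reset e.txt): modified={c.txt, e.txt} staged={none}
After op 5 (git add c.txt): modified={e.txt} staged={c.txt}
After op 6 (git add e.txt): modified={none} staged={c.txt, e.txt}
After op 7 (modify a.txt): modified={a.txt} staged={c.txt, e.txt}
After op 8 (modify c.txt): modified={a.txt, c.txt} staged={c.txt, e.txt}
After op 9 (git reset e.txt): modified={a.txt, c.txt, e.txt} staged={c.txt}
After op 10 (git reset c.txt): modified={a.txt, c.txt, e.txt} staged={none}
After op 11 (git add c.txt): modified={a.txt, e.txt} staged={c.txt}
After op 12 (git reset c.txt): modified={a.txt, c.txt, e.txt} staged={none}
After op 13 (modify f.txt): modified={a.txt, c.txt, e.txt, f.txt} staged={none}
After op 14 (modify g.txt): modified={a.txt, c.txt, e.txt, f.txt, g.txt} staged={none}
After op 15 (modify b.txt): modified={a.txt, b.txt, c.txt, e.txt, f.txt, g.txt} staged={none}
After op 16 (git commit): modified={a.txt, b.txt, c.txt, e.txt, f.txt, g.txt} staged={none}
After op 17 (modify d.txt): modified={a.txt, b.txt, c.txt, d.txt, e.txt, f.txt, g.txt} staged={none}
After op 18 (git add d.txt): modified={a.txt, b.txt, c.txt, e.txt, f.txt, g.txt} staged={d.txt}
After op 19 (git add e.txt): modified={a.txt, b.txt, c.txt, f.txt, g.txt} staged={d.txt, e.txt}
After op 20 (git commit): modified={a.txt, b.txt, c.txt, f.txt, g.txt} staged={none}
After op 21 (git add g.txt): modified={a.txt, b.txt, c.txt, f.txt} staged={g.txt}
After op 22 (modify e.txt): modified={a.txt, b.txt, c.txt, e.txt, f.txt} staged={g.txt}
After op 23 (git add f.txt): modified={a.txt, b.txt, c.txt, e.txt} staged={f.txt, g.txt}
After op 24 (git add c.txt): modified={a.txt, b.txt, e.txt} staged={c.txt, f.txt, g.txt}
After op 25 (git reset f.txt): modified={a.txt, b.txt, e.txt, f.txt} staged={c.txt, g.txt}
After op 26 (git add f.txt): modified={a.txt, b.txt, e.txt} staged={c.txt, f.txt, g.txt}
After op 27 (modify c.txt): modified={a.txt, b.txt, c.txt, e.txt} staged={c.txt, f.txt, g.txt}
After op 28 (git commit): modified={a.txt, b.txt, c.txt, e.txt} staged={none}
After op 29 (modify g.txt): modified={a.txt, b.txt, c.txt, e.txt, g.txt} staged={none}

Answer: none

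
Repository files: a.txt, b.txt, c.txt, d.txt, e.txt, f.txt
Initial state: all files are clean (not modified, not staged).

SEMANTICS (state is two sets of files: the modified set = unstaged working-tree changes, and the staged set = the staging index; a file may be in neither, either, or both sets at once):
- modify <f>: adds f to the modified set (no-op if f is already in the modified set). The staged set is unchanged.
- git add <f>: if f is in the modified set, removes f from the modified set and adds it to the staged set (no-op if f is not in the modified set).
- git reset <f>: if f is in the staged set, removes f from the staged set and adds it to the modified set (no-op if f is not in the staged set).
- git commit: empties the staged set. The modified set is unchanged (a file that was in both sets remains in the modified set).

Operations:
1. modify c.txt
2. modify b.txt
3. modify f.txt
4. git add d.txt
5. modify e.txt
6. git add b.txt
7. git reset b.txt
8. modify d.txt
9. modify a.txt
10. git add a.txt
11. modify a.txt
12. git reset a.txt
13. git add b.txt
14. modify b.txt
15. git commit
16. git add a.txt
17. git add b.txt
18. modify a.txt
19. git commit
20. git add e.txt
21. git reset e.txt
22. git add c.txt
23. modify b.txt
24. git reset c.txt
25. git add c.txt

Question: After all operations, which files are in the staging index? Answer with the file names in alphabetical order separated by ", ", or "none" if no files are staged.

After op 1 (modify c.txt): modified={c.txt} staged={none}
After op 2 (modify b.txt): modified={b.txt, c.txt} staged={none}
After op 3 (modify f.txt): modified={b.txt, c.txt, f.txt} staged={none}
After op 4 (git add d.txt): modified={b.txt, c.txt, f.txt} staged={none}
After op 5 (modify e.txt): modified={b.txt, c.txt, e.txt, f.txt} staged={none}
After op 6 (git add b.txt): modified={c.txt, e.txt, f.txt} staged={b.txt}
After op 7 (git reset b.txt): modified={b.txt, c.txt, e.txt, f.txt} staged={none}
After op 8 (modify d.txt): modified={b.txt, c.txt, d.txt, e.txt, f.txt} staged={none}
After op 9 (modify a.txt): modified={a.txt, b.txt, c.txt, d.txt, e.txt, f.txt} staged={none}
After op 10 (git add a.txt): modified={b.txt, c.txt, d.txt, e.txt, f.txt} staged={a.txt}
After op 11 (modify a.txt): modified={a.txt, b.txt, c.txt, d.txt, e.txt, f.txt} staged={a.txt}
After op 12 (git reset a.txt): modified={a.txt, b.txt, c.txt, d.txt, e.txt, f.txt} staged={none}
After op 13 (git add b.txt): modified={a.txt, c.txt, d.txt, e.txt, f.txt} staged={b.txt}
After op 14 (modify b.txt): modified={a.txt, b.txt, c.txt, d.txt, e.txt, f.txt} staged={b.txt}
After op 15 (git commit): modified={a.txt, b.txt, c.txt, d.txt, e.txt, f.txt} staged={none}
After op 16 (git add a.txt): modified={b.txt, c.txt, d.txt, e.txt, f.txt} staged={a.txt}
After op 17 (git add b.txt): modified={c.txt, d.txt, e.txt, f.txt} staged={a.txt, b.txt}
After op 18 (modify a.txt): modified={a.txt, c.txt, d.txt, e.txt, f.txt} staged={a.txt, b.txt}
After op 19 (git commit): modified={a.txt, c.txt, d.txt, e.txt, f.txt} staged={none}
After op 20 (git add e.txt): modified={a.txt, c.txt, d.txt, f.txt} staged={e.txt}
After op 21 (git reset e.txt): modified={a.txt, c.txt, d.txt, e.txt, f.txt} staged={none}
After op 22 (git add c.txt): modified={a.txt, d.txt, e.txt, f.txt} staged={c.txt}
After op 23 (modify b.txt): modified={a.txt, b.txt, d.txt, e.txt, f.txt} staged={c.txt}
After op 24 (git reset c.txt): modified={a.txt, b.txt, c.txt, d.txt, e.txt, f.txt} staged={none}
After op 25 (git add c.txt): modified={a.txt, b.txt, d.txt, e.txt, f.txt} staged={c.txt}

Answer: c.txt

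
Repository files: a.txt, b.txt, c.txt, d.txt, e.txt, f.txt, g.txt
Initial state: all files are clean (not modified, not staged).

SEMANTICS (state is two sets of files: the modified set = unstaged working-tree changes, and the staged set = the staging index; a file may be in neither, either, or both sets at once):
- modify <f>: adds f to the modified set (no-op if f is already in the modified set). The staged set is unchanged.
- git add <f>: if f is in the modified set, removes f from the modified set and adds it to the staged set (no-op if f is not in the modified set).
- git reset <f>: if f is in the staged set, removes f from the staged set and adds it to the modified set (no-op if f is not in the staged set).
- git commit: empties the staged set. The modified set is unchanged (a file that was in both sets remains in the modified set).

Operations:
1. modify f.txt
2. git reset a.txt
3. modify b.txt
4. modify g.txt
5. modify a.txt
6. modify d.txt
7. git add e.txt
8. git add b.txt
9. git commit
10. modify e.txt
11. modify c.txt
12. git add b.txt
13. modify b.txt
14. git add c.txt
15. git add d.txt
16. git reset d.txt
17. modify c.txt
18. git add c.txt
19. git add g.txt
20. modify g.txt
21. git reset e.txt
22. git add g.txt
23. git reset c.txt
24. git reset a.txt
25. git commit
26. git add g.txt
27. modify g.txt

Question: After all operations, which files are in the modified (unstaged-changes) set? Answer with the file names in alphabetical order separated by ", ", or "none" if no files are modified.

Answer: a.txt, b.txt, c.txt, d.txt, e.txt, f.txt, g.txt

Derivation:
After op 1 (modify f.txt): modified={f.txt} staged={none}
After op 2 (git reset a.txt): modified={f.txt} staged={none}
After op 3 (modify b.txt): modified={b.txt, f.txt} staged={none}
After op 4 (modify g.txt): modified={b.txt, f.txt, g.txt} staged={none}
After op 5 (modify a.txt): modified={a.txt, b.txt, f.txt, g.txt} staged={none}
After op 6 (modify d.txt): modified={a.txt, b.txt, d.txt, f.txt, g.txt} staged={none}
After op 7 (git add e.txt): modified={a.txt, b.txt, d.txt, f.txt, g.txt} staged={none}
After op 8 (git add b.txt): modified={a.txt, d.txt, f.txt, g.txt} staged={b.txt}
After op 9 (git commit): modified={a.txt, d.txt, f.txt, g.txt} staged={none}
After op 10 (modify e.txt): modified={a.txt, d.txt, e.txt, f.txt, g.txt} staged={none}
After op 11 (modify c.txt): modified={a.txt, c.txt, d.txt, e.txt, f.txt, g.txt} staged={none}
After op 12 (git add b.txt): modified={a.txt, c.txt, d.txt, e.txt, f.txt, g.txt} staged={none}
After op 13 (modify b.txt): modified={a.txt, b.txt, c.txt, d.txt, e.txt, f.txt, g.txt} staged={none}
After op 14 (git add c.txt): modified={a.txt, b.txt, d.txt, e.txt, f.txt, g.txt} staged={c.txt}
After op 15 (git add d.txt): modified={a.txt, b.txt, e.txt, f.txt, g.txt} staged={c.txt, d.txt}
After op 16 (git reset d.txt): modified={a.txt, b.txt, d.txt, e.txt, f.txt, g.txt} staged={c.txt}
After op 17 (modify c.txt): modified={a.txt, b.txt, c.txt, d.txt, e.txt, f.txt, g.txt} staged={c.txt}
After op 18 (git add c.txt): modified={a.txt, b.txt, d.txt, e.txt, f.txt, g.txt} staged={c.txt}
After op 19 (git add g.txt): modified={a.txt, b.txt, d.txt, e.txt, f.txt} staged={c.txt, g.txt}
After op 20 (modify g.txt): modified={a.txt, b.txt, d.txt, e.txt, f.txt, g.txt} staged={c.txt, g.txt}
After op 21 (git reset e.txt): modified={a.txt, b.txt, d.txt, e.txt, f.txt, g.txt} staged={c.txt, g.txt}
After op 22 (git add g.txt): modified={a.txt, b.txt, d.txt, e.txt, f.txt} staged={c.txt, g.txt}
After op 23 (git reset c.txt): modified={a.txt, b.txt, c.txt, d.txt, e.txt, f.txt} staged={g.txt}
After op 24 (git reset a.txt): modified={a.txt, b.txt, c.txt, d.txt, e.txt, f.txt} staged={g.txt}
After op 25 (git commit): modified={a.txt, b.txt, c.txt, d.txt, e.txt, f.txt} staged={none}
After op 26 (git add g.txt): modified={a.txt, b.txt, c.txt, d.txt, e.txt, f.txt} staged={none}
After op 27 (modify g.txt): modified={a.txt, b.txt, c.txt, d.txt, e.txt, f.txt, g.txt} staged={none}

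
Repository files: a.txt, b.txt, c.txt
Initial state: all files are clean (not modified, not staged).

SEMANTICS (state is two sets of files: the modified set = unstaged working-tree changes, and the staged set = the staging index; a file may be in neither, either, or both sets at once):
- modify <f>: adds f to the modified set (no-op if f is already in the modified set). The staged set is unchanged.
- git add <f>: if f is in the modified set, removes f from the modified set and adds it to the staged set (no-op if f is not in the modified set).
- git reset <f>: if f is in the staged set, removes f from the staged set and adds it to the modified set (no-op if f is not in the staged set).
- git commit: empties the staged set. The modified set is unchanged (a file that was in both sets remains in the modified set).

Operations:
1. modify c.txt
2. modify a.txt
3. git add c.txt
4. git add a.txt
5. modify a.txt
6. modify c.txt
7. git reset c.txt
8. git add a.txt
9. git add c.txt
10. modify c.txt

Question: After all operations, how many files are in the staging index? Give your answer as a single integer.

After op 1 (modify c.txt): modified={c.txt} staged={none}
After op 2 (modify a.txt): modified={a.txt, c.txt} staged={none}
After op 3 (git add c.txt): modified={a.txt} staged={c.txt}
After op 4 (git add a.txt): modified={none} staged={a.txt, c.txt}
After op 5 (modify a.txt): modified={a.txt} staged={a.txt, c.txt}
After op 6 (modify c.txt): modified={a.txt, c.txt} staged={a.txt, c.txt}
After op 7 (git reset c.txt): modified={a.txt, c.txt} staged={a.txt}
After op 8 (git add a.txt): modified={c.txt} staged={a.txt}
After op 9 (git add c.txt): modified={none} staged={a.txt, c.txt}
After op 10 (modify c.txt): modified={c.txt} staged={a.txt, c.txt}
Final staged set: {a.txt, c.txt} -> count=2

Answer: 2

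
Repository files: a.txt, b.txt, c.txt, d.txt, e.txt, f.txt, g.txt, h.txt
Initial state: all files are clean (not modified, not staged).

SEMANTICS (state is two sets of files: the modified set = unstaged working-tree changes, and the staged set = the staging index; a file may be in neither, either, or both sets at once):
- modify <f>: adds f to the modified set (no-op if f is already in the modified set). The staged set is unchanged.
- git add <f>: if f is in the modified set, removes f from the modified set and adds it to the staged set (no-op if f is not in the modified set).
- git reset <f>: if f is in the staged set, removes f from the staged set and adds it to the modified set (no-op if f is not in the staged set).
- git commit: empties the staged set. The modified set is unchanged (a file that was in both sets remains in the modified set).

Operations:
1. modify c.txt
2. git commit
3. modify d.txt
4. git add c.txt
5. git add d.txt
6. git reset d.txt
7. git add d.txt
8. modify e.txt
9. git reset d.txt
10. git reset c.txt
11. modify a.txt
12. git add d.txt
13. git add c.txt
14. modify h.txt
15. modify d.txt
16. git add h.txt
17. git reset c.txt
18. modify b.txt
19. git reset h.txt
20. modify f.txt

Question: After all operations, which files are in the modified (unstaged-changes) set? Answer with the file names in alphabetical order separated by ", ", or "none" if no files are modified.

Answer: a.txt, b.txt, c.txt, d.txt, e.txt, f.txt, h.txt

Derivation:
After op 1 (modify c.txt): modified={c.txt} staged={none}
After op 2 (git commit): modified={c.txt} staged={none}
After op 3 (modify d.txt): modified={c.txt, d.txt} staged={none}
After op 4 (git add c.txt): modified={d.txt} staged={c.txt}
After op 5 (git add d.txt): modified={none} staged={c.txt, d.txt}
After op 6 (git reset d.txt): modified={d.txt} staged={c.txt}
After op 7 (git add d.txt): modified={none} staged={c.txt, d.txt}
After op 8 (modify e.txt): modified={e.txt} staged={c.txt, d.txt}
After op 9 (git reset d.txt): modified={d.txt, e.txt} staged={c.txt}
After op 10 (git reset c.txt): modified={c.txt, d.txt, e.txt} staged={none}
After op 11 (modify a.txt): modified={a.txt, c.txt, d.txt, e.txt} staged={none}
After op 12 (git add d.txt): modified={a.txt, c.txt, e.txt} staged={d.txt}
After op 13 (git add c.txt): modified={a.txt, e.txt} staged={c.txt, d.txt}
After op 14 (modify h.txt): modified={a.txt, e.txt, h.txt} staged={c.txt, d.txt}
After op 15 (modify d.txt): modified={a.txt, d.txt, e.txt, h.txt} staged={c.txt, d.txt}
After op 16 (git add h.txt): modified={a.txt, d.txt, e.txt} staged={c.txt, d.txt, h.txt}
After op 17 (git reset c.txt): modified={a.txt, c.txt, d.txt, e.txt} staged={d.txt, h.txt}
After op 18 (modify b.txt): modified={a.txt, b.txt, c.txt, d.txt, e.txt} staged={d.txt, h.txt}
After op 19 (git reset h.txt): modified={a.txt, b.txt, c.txt, d.txt, e.txt, h.txt} staged={d.txt}
After op 20 (modify f.txt): modified={a.txt, b.txt, c.txt, d.txt, e.txt, f.txt, h.txt} staged={d.txt}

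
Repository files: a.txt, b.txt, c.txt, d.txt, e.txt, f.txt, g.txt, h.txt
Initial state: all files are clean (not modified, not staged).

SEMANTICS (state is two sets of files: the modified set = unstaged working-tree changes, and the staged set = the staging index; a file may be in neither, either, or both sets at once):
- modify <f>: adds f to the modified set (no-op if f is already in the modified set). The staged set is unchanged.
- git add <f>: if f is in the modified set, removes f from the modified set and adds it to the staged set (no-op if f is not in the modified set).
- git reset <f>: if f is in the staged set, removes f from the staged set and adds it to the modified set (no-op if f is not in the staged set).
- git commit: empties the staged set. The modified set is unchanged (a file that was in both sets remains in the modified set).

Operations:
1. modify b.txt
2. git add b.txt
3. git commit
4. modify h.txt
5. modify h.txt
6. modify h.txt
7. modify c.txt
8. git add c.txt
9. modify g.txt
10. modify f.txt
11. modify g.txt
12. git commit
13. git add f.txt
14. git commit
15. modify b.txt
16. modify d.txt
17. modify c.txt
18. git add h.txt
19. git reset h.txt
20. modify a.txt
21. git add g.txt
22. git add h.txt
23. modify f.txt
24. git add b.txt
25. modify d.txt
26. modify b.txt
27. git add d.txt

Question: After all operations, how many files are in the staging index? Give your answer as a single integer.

After op 1 (modify b.txt): modified={b.txt} staged={none}
After op 2 (git add b.txt): modified={none} staged={b.txt}
After op 3 (git commit): modified={none} staged={none}
After op 4 (modify h.txt): modified={h.txt} staged={none}
After op 5 (modify h.txt): modified={h.txt} staged={none}
After op 6 (modify h.txt): modified={h.txt} staged={none}
After op 7 (modify c.txt): modified={c.txt, h.txt} staged={none}
After op 8 (git add c.txt): modified={h.txt} staged={c.txt}
After op 9 (modify g.txt): modified={g.txt, h.txt} staged={c.txt}
After op 10 (modify f.txt): modified={f.txt, g.txt, h.txt} staged={c.txt}
After op 11 (modify g.txt): modified={f.txt, g.txt, h.txt} staged={c.txt}
After op 12 (git commit): modified={f.txt, g.txt, h.txt} staged={none}
After op 13 (git add f.txt): modified={g.txt, h.txt} staged={f.txt}
After op 14 (git commit): modified={g.txt, h.txt} staged={none}
After op 15 (modify b.txt): modified={b.txt, g.txt, h.txt} staged={none}
After op 16 (modify d.txt): modified={b.txt, d.txt, g.txt, h.txt} staged={none}
After op 17 (modify c.txt): modified={b.txt, c.txt, d.txt, g.txt, h.txt} staged={none}
After op 18 (git add h.txt): modified={b.txt, c.txt, d.txt, g.txt} staged={h.txt}
After op 19 (git reset h.txt): modified={b.txt, c.txt, d.txt, g.txt, h.txt} staged={none}
After op 20 (modify a.txt): modified={a.txt, b.txt, c.txt, d.txt, g.txt, h.txt} staged={none}
After op 21 (git add g.txt): modified={a.txt, b.txt, c.txt, d.txt, h.txt} staged={g.txt}
After op 22 (git add h.txt): modified={a.txt, b.txt, c.txt, d.txt} staged={g.txt, h.txt}
After op 23 (modify f.txt): modified={a.txt, b.txt, c.txt, d.txt, f.txt} staged={g.txt, h.txt}
After op 24 (git add b.txt): modified={a.txt, c.txt, d.txt, f.txt} staged={b.txt, g.txt, h.txt}
After op 25 (modify d.txt): modified={a.txt, c.txt, d.txt, f.txt} staged={b.txt, g.txt, h.txt}
After op 26 (modify b.txt): modified={a.txt, b.txt, c.txt, d.txt, f.txt} staged={b.txt, g.txt, h.txt}
After op 27 (git add d.txt): modified={a.txt, b.txt, c.txt, f.txt} staged={b.txt, d.txt, g.txt, h.txt}
Final staged set: {b.txt, d.txt, g.txt, h.txt} -> count=4

Answer: 4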